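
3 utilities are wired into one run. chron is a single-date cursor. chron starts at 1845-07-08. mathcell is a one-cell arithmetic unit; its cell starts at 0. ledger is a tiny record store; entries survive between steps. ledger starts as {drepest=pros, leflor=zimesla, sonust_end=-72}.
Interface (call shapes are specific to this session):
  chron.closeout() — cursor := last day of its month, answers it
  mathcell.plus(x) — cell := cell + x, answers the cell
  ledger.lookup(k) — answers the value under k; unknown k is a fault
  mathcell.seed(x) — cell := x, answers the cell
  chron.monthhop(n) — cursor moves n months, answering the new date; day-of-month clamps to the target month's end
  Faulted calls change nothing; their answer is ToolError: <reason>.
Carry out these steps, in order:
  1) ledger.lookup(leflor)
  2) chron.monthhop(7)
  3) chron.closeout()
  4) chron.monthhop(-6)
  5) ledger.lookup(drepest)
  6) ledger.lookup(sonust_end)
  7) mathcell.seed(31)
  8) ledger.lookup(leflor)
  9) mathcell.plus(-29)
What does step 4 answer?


Answer: 1845-08-28

Derivation:
> ledger.lookup k='leflor'
= zimesla
> chron.monthhop n='7'
= 1846-02-08
> chron.closeout
= 1846-02-28
> chron.monthhop n='-6'
= 1845-08-28
> ledger.lookup k='drepest'
= pros
> ledger.lookup k='sonust_end'
= -72
> mathcell.seed x='31'
= 31
> ledger.lookup k='leflor'
= zimesla
> mathcell.plus x='-29'
= 2


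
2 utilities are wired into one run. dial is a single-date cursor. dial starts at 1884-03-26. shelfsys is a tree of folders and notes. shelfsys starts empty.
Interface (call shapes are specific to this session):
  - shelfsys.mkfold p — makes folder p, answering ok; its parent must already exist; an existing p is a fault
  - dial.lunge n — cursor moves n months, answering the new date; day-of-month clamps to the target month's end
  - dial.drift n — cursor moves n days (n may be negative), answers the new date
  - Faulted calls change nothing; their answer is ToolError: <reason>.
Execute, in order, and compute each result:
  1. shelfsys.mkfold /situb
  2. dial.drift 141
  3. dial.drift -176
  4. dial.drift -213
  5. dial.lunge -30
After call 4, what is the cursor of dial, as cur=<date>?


Answer: cur=1883-07-22

Derivation:
> shelfsys.mkfold p=/situb
  ok
> dial.drift n=141
  1884-08-14
> dial.drift n=-176
  1884-02-20
> dial.drift n=-213
  1883-07-22
> dial.lunge n=-30
  1881-01-22


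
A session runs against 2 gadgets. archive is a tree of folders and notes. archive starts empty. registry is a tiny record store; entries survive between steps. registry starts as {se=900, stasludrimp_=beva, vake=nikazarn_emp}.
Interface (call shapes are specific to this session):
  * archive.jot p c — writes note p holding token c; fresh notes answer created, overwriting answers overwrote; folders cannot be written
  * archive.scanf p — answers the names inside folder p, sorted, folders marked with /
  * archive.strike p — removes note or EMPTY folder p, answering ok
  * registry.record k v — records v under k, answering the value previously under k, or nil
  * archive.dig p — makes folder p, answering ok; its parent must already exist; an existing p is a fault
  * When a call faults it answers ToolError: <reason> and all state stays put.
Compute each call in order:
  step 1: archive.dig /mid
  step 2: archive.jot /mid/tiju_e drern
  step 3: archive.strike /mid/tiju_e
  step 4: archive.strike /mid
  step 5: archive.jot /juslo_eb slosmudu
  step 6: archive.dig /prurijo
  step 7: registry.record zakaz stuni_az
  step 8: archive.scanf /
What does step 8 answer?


Answer: [juslo_eb, prurijo/]

Derivation:
> archive.dig p: /mid
  ok
> archive.jot p: /mid/tiju_e c: drern
  created
> archive.strike p: /mid/tiju_e
  ok
> archive.strike p: /mid
  ok
> archive.jot p: /juslo_eb c: slosmudu
  created
> archive.dig p: /prurijo
  ok
> registry.record k: zakaz v: stuni_az
  nil
> archive.scanf p: /
  [juslo_eb, prurijo/]


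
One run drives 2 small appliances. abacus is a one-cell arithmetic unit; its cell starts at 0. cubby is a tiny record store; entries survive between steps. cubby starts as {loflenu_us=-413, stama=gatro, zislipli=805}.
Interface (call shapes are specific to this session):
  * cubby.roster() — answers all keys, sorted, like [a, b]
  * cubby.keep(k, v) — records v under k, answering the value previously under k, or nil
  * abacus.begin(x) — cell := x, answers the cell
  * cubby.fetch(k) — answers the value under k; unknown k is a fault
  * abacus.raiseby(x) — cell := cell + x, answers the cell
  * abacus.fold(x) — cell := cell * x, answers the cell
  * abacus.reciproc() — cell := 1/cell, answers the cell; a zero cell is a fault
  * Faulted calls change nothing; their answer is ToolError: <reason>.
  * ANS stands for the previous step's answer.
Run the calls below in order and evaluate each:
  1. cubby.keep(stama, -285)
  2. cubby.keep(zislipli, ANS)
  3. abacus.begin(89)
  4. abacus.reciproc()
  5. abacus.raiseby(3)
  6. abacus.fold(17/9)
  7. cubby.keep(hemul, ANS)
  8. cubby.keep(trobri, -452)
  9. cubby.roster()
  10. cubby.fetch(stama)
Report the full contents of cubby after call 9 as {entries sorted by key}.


==> cubby.keep(k→stama, v→-285)
<== gatro
==> cubby.keep(k→zislipli, v→ANS)
<== 805
==> abacus.begin(x→89)
<== 89
==> abacus.reciproc()
<== 1/89
==> abacus.raiseby(x→3)
<== 268/89
==> abacus.fold(x→17/9)
<== 4556/801
==> cubby.keep(k→hemul, v→ANS)
<== nil
==> cubby.keep(k→trobri, v→-452)
<== nil
==> cubby.roster()
<== [hemul, loflenu_us, stama, trobri, zislipli]
==> cubby.fetch(k→stama)
<== -285

Answer: {hemul=4556/801, loflenu_us=-413, stama=-285, trobri=-452, zislipli=gatro}


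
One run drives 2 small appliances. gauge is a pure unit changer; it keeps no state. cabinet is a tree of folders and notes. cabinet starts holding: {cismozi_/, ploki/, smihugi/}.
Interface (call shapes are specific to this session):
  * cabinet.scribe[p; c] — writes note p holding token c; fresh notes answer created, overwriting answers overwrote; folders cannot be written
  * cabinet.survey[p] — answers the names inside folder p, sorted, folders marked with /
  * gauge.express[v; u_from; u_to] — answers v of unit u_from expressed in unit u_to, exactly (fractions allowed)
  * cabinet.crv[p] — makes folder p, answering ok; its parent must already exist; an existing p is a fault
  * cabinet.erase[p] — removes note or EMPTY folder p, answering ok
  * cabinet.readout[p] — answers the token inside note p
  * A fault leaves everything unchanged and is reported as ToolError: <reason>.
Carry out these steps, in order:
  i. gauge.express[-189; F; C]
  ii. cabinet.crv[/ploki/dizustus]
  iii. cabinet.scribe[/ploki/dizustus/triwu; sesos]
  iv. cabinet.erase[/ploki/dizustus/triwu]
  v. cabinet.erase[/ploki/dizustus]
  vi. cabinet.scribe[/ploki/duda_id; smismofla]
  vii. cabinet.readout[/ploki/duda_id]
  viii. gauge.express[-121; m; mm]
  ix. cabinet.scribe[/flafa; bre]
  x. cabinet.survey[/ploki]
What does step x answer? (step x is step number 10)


Answer: [duda_id]

Derivation:
Act: gauge.express[v→-189; u_from→F; u_to→C]
Obs: -1105/9
Act: cabinet.crv[p→/ploki/dizustus]
Obs: ok
Act: cabinet.scribe[p→/ploki/dizustus/triwu; c→sesos]
Obs: created
Act: cabinet.erase[p→/ploki/dizustus/triwu]
Obs: ok
Act: cabinet.erase[p→/ploki/dizustus]
Obs: ok
Act: cabinet.scribe[p→/ploki/duda_id; c→smismofla]
Obs: created
Act: cabinet.readout[p→/ploki/duda_id]
Obs: smismofla
Act: gauge.express[v→-121; u_from→m; u_to→mm]
Obs: -121000
Act: cabinet.scribe[p→/flafa; c→bre]
Obs: created
Act: cabinet.survey[p→/ploki]
Obs: [duda_id]


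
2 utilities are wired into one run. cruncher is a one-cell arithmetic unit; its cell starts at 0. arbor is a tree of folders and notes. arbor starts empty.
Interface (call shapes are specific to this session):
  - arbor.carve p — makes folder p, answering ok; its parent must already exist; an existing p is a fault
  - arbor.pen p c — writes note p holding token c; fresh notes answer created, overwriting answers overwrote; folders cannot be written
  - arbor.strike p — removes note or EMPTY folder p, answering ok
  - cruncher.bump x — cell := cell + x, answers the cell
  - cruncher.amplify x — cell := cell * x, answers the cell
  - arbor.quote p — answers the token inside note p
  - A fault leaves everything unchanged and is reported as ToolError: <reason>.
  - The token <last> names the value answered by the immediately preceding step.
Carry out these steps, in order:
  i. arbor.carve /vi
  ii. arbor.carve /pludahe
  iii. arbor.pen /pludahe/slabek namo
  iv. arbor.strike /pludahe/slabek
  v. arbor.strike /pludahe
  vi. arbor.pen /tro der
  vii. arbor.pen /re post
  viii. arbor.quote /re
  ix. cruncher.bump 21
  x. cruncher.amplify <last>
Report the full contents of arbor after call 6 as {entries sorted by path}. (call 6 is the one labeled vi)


Step: arbor.carve[/vi]
Result: ok
Step: arbor.carve[/pludahe]
Result: ok
Step: arbor.pen[/pludahe/slabek; namo]
Result: created
Step: arbor.strike[/pludahe/slabek]
Result: ok
Step: arbor.strike[/pludahe]
Result: ok
Step: arbor.pen[/tro; der]
Result: created
Step: arbor.pen[/re; post]
Result: created
Step: arbor.quote[/re]
Result: post
Step: cruncher.bump[21]
Result: 21
Step: cruncher.amplify[<last>]
Result: 441

Answer: {tro=der, vi/}


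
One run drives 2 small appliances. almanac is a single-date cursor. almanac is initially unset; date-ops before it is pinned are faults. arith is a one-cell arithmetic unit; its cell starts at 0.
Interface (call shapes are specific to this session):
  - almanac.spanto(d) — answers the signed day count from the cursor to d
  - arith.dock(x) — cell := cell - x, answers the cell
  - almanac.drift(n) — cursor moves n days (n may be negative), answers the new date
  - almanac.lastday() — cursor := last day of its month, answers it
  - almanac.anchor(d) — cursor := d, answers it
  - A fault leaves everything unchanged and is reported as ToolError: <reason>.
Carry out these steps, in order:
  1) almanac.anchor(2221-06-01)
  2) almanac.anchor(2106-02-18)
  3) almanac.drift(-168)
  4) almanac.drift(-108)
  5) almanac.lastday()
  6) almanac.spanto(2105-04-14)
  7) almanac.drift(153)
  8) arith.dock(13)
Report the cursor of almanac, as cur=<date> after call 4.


Using anchor on 2221-06-01, giving 2221-06-01.
Next I call anchor on 2106-02-18, and get 2106-02-18.
Calling drift on -168, yielding 2105-09-03.
Invoking drift on -108, yielding 2105-05-18.
Then lastday(), → 2105-05-31.
Using spanto on 2105-04-14, and get -47.
Calling drift on 153, → 2105-10-31.
I run dock on 13, yielding -13.

Answer: cur=2105-05-18


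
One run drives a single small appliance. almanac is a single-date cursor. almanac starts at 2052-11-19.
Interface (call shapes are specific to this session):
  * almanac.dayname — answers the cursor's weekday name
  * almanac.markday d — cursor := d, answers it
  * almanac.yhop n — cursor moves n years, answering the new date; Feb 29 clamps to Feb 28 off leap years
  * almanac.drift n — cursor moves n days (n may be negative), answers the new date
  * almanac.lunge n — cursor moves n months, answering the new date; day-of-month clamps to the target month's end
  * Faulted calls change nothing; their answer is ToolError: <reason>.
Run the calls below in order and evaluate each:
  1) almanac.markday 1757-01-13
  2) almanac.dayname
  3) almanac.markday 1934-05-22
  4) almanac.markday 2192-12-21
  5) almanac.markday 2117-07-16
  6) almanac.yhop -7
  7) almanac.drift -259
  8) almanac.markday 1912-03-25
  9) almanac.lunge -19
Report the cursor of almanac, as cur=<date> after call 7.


! 1. almanac.markday(d→1757-01-13) -> 1757-01-13
! 2. almanac.dayname() -> Thursday
! 3. almanac.markday(d→1934-05-22) -> 1934-05-22
! 4. almanac.markday(d→2192-12-21) -> 2192-12-21
! 5. almanac.markday(d→2117-07-16) -> 2117-07-16
! 6. almanac.yhop(n→-7) -> 2110-07-16
! 7. almanac.drift(n→-259) -> 2109-10-30
! 8. almanac.markday(d→1912-03-25) -> 1912-03-25
! 9. almanac.lunge(n→-19) -> 1910-08-25

Answer: cur=2109-10-30


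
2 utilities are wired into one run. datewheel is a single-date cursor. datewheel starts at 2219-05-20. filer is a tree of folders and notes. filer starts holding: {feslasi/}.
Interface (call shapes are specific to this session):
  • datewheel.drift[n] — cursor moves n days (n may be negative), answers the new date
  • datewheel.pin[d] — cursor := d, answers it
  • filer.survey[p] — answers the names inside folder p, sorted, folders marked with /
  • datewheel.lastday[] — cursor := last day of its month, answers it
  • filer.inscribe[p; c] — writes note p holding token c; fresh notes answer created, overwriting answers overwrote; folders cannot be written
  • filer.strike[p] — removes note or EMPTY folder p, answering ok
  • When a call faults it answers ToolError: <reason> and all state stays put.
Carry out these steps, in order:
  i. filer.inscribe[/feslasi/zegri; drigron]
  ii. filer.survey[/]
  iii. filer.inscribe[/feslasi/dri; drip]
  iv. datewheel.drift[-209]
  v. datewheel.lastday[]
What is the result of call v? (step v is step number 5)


Answer: 2218-10-31

Derivation:
// inscribe(p=/feslasi/zegri, c=drigron) : created
// survey(p=/) : [feslasi/]
// inscribe(p=/feslasi/dri, c=drip) : created
// drift(n=-209) : 2218-10-23
// lastday() : 2218-10-31


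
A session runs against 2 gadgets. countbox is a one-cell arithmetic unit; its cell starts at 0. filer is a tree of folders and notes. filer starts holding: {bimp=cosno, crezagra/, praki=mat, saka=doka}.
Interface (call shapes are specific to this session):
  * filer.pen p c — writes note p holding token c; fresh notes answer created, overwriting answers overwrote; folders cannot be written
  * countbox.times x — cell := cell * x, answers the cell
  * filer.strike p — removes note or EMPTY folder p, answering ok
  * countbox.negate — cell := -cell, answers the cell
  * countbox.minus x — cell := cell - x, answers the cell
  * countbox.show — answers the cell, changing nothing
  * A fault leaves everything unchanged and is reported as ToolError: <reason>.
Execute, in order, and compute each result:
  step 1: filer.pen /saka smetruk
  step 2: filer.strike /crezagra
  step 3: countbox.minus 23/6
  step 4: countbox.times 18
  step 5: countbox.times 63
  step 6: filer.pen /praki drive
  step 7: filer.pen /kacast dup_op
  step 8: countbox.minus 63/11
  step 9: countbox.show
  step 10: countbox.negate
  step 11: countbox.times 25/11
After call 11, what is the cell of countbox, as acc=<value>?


Answer: acc=1197000/121

Derivation:
[in] filer.pen p='/saka' c='smetruk'
:: overwrote
[in] filer.strike p='/crezagra'
:: ok
[in] countbox.minus x='23/6'
:: -23/6
[in] countbox.times x='18'
:: -69
[in] countbox.times x='63'
:: -4347
[in] filer.pen p='/praki' c='drive'
:: overwrote
[in] filer.pen p='/kacast' c='dup_op'
:: created
[in] countbox.minus x='63/11'
:: -47880/11
[in] countbox.show
:: -47880/11
[in] countbox.negate
:: 47880/11
[in] countbox.times x='25/11'
:: 1197000/121


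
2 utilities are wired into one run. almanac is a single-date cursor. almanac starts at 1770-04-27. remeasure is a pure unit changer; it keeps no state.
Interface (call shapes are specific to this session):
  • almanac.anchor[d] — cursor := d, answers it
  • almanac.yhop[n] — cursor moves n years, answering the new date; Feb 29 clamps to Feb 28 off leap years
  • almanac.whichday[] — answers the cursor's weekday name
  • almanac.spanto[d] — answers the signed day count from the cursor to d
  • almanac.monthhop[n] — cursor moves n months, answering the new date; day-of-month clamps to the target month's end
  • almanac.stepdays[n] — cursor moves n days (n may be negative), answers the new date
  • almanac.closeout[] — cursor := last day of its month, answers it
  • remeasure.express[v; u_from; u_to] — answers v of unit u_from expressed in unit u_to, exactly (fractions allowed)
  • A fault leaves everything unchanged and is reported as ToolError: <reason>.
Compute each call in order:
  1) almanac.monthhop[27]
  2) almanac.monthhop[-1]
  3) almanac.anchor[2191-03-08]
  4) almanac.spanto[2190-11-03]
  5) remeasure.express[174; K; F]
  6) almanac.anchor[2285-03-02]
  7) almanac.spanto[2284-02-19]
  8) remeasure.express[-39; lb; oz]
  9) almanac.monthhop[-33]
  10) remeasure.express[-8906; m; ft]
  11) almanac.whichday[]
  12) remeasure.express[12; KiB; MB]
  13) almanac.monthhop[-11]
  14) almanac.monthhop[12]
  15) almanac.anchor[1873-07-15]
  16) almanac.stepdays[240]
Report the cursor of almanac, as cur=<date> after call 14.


Step: monthhop[n=27]
Result: 1772-07-27
Step: monthhop[n=-1]
Result: 1772-06-27
Step: anchor[d=2191-03-08]
Result: 2191-03-08
Step: spanto[d=2190-11-03]
Result: -125
Step: express[v=174; u_from=K; u_to=F]
Result: -14647/100
Step: anchor[d=2285-03-02]
Result: 2285-03-02
Step: spanto[d=2284-02-19]
Result: -377
Step: express[v=-39; u_from=lb; u_to=oz]
Result: -624
Step: monthhop[n=-33]
Result: 2282-06-02
Step: express[v=-8906; u_from=m; u_to=ft]
Result: -11132500/381
Step: whichday[]
Result: Friday
Step: express[v=12; u_from=KiB; u_to=MB]
Result: 192/15625
Step: monthhop[n=-11]
Result: 2281-07-02
Step: monthhop[n=12]
Result: 2282-07-02
Step: anchor[d=1873-07-15]
Result: 1873-07-15
Step: stepdays[n=240]
Result: 1874-03-12

Answer: cur=2282-07-02


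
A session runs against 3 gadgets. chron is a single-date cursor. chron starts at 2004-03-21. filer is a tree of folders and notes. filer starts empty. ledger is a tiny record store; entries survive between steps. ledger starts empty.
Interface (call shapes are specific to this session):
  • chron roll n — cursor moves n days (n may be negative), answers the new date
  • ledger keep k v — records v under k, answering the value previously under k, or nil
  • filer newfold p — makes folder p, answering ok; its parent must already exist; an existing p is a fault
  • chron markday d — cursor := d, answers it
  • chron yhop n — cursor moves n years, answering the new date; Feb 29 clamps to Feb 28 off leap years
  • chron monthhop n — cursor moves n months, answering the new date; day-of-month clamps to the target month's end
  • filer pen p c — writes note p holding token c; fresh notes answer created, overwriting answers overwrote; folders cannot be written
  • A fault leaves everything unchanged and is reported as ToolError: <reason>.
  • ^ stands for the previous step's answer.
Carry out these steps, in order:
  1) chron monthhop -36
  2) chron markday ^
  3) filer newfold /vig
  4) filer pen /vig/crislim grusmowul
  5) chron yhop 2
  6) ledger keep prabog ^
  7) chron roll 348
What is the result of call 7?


[in] chron monthhop n='-36'
  2001-03-21
[in] chron markday d='^'
  2001-03-21
[in] filer newfold p='/vig'
  ok
[in] filer pen p='/vig/crislim' c='grusmowul'
  created
[in] chron yhop n='2'
  2003-03-21
[in] ledger keep k='prabog' v='^'
  nil
[in] chron roll n='348'
  2004-03-03

Answer: 2004-03-03


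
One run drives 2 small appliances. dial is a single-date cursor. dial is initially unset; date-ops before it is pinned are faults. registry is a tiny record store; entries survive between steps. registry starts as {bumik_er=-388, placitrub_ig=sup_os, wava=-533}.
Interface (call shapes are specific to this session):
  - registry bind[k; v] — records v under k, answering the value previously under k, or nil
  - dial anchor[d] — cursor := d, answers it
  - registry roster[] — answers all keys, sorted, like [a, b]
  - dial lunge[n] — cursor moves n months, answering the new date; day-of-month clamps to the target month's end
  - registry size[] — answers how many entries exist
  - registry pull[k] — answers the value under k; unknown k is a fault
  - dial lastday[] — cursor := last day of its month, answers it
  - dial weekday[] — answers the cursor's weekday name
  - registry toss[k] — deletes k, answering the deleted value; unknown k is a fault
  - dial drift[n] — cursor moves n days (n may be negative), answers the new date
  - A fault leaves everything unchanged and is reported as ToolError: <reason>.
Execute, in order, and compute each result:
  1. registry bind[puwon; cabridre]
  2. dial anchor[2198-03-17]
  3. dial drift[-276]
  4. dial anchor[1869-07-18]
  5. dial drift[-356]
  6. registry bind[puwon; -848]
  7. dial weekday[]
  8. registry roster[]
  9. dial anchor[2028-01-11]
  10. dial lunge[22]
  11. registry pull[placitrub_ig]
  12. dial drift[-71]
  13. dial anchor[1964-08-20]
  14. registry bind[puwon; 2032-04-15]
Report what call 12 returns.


>> registry bind(k=puwon, v=cabridre)
<< nil
>> dial anchor(d=2198-03-17)
<< 2198-03-17
>> dial drift(n=-276)
<< 2197-06-14
>> dial anchor(d=1869-07-18)
<< 1869-07-18
>> dial drift(n=-356)
<< 1868-07-27
>> registry bind(k=puwon, v=-848)
<< cabridre
>> dial weekday()
<< Monday
>> registry roster()
<< [bumik_er, placitrub_ig, puwon, wava]
>> dial anchor(d=2028-01-11)
<< 2028-01-11
>> dial lunge(n=22)
<< 2029-11-11
>> registry pull(k=placitrub_ig)
<< sup_os
>> dial drift(n=-71)
<< 2029-09-01
>> dial anchor(d=1964-08-20)
<< 1964-08-20
>> registry bind(k=puwon, v=2032-04-15)
<< -848

Answer: 2029-09-01


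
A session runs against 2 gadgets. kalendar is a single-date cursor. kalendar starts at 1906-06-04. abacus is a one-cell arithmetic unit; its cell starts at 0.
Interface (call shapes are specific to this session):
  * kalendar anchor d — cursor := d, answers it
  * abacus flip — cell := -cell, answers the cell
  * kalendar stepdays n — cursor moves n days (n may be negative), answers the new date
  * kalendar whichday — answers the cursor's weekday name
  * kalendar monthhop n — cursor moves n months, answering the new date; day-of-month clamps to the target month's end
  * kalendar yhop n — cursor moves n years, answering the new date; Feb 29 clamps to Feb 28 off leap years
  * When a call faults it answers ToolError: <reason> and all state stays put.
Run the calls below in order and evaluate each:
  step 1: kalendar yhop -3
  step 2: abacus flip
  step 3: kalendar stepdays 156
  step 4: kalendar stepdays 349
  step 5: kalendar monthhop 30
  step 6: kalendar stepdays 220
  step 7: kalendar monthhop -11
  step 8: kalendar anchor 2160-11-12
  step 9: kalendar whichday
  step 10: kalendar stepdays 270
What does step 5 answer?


-> kalendar yhop(n: -3)
<- 1903-06-04
-> abacus flip()
<- 0
-> kalendar stepdays(n: 156)
<- 1903-11-07
-> kalendar stepdays(n: 349)
<- 1904-10-21
-> kalendar monthhop(n: 30)
<- 1907-04-21
-> kalendar stepdays(n: 220)
<- 1907-11-27
-> kalendar monthhop(n: -11)
<- 1906-12-27
-> kalendar anchor(d: 2160-11-12)
<- 2160-11-12
-> kalendar whichday()
<- Wednesday
-> kalendar stepdays(n: 270)
<- 2161-08-09

Answer: 1907-04-21


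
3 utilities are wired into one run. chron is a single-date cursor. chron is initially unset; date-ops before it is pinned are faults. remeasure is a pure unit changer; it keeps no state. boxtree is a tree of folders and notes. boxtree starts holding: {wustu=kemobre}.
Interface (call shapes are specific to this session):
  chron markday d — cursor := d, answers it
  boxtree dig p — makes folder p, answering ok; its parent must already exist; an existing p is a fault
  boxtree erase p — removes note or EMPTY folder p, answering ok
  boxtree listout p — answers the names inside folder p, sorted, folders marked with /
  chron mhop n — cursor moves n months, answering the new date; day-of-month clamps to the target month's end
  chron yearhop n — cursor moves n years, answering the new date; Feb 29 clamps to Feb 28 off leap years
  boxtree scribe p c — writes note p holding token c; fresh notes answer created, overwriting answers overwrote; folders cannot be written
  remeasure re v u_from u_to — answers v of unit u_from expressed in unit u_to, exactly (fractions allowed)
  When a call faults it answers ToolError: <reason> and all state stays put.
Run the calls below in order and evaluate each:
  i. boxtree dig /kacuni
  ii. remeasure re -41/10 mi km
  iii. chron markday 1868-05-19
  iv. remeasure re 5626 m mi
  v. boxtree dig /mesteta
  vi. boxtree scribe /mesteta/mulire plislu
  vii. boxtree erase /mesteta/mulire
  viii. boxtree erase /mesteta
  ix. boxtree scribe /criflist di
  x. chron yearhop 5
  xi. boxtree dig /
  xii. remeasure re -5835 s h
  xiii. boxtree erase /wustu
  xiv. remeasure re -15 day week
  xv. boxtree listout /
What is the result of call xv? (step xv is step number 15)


Answer: [criflist, kacuni/]

Derivation:
Step: boxtree dig[p='/kacuni']
Result: ok
Step: remeasure re[v='-41/10'; u_from='mi'; u_to='km']
Result: -515493/78125
Step: chron markday[d='1868-05-19']
Result: 1868-05-19
Step: remeasure re[v='5626'; u_from='m'; u_to='mi']
Result: 351625/100584
Step: boxtree dig[p='/mesteta']
Result: ok
Step: boxtree scribe[p='/mesteta/mulire'; c='plislu']
Result: created
Step: boxtree erase[p='/mesteta/mulire']
Result: ok
Step: boxtree erase[p='/mesteta']
Result: ok
Step: boxtree scribe[p='/criflist'; c='di']
Result: created
Step: chron yearhop[n='5']
Result: 1873-05-19
Step: boxtree dig[p='/']
Result: ToolError: exists
Step: remeasure re[v='-5835'; u_from='s'; u_to='h']
Result: -389/240
Step: boxtree erase[p='/wustu']
Result: ok
Step: remeasure re[v='-15'; u_from='day'; u_to='week']
Result: -15/7
Step: boxtree listout[p='/']
Result: [criflist, kacuni/]


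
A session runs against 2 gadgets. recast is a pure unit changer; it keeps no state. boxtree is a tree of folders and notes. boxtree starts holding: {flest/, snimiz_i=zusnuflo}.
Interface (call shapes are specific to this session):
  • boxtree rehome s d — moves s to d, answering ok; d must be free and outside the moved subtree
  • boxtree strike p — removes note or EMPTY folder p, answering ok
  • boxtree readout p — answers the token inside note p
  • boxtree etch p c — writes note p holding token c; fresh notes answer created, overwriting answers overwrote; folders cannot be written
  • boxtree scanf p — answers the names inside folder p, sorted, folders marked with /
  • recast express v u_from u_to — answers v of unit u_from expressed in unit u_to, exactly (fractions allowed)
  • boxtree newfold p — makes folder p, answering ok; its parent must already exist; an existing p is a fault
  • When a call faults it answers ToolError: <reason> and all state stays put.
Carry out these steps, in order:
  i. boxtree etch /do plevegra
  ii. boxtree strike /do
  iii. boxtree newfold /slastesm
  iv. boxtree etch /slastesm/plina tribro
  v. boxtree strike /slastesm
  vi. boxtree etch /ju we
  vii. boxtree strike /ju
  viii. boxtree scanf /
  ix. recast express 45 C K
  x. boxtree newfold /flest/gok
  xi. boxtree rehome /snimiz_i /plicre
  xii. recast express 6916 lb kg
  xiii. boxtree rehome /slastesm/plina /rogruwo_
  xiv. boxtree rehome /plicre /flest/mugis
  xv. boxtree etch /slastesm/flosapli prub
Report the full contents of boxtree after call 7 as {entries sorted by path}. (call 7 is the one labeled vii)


Answer: {flest/, slastesm/, slastesm/plina=tribro, snimiz_i=zusnuflo}

Derivation:
Do: boxtree etch[p→/do; c→plevegra]
See: created
Do: boxtree strike[p→/do]
See: ok
Do: boxtree newfold[p→/slastesm]
See: ok
Do: boxtree etch[p→/slastesm/plina; c→tribro]
See: created
Do: boxtree strike[p→/slastesm]
See: ToolError: not empty
Do: boxtree etch[p→/ju; c→we]
See: created
Do: boxtree strike[p→/ju]
See: ok
Do: boxtree scanf[p→/]
See: [flest/, slastesm/, snimiz_i]
Do: recast express[v→45; u_from→C; u_to→K]
See: 6363/20
Do: boxtree newfold[p→/flest/gok]
See: ok
Do: boxtree rehome[s→/snimiz_i; d→/plicre]
See: ok
Do: recast express[v→6916; u_from→lb; u_to→kg]
See: 78426120773/25000000
Do: boxtree rehome[s→/slastesm/plina; d→/rogruwo_]
See: ok
Do: boxtree rehome[s→/plicre; d→/flest/mugis]
See: ok
Do: boxtree etch[p→/slastesm/flosapli; c→prub]
See: created


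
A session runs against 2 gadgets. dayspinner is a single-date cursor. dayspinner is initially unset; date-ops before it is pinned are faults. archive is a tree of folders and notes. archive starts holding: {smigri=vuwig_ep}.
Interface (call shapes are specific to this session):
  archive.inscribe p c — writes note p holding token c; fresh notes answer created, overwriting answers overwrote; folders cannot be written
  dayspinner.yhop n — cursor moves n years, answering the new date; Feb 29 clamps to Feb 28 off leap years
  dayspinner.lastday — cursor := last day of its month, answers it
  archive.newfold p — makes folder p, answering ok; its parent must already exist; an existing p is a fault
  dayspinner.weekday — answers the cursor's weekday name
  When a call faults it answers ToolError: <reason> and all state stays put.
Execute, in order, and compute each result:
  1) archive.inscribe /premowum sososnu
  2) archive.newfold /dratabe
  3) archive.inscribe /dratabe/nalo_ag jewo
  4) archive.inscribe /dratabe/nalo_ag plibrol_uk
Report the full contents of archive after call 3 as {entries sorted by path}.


Answer: {dratabe/, dratabe/nalo_ag=jewo, premowum=sososnu, smigri=vuwig_ep}

Derivation:
→ inscribe(p→/premowum, c→sososnu)
← created
→ newfold(p→/dratabe)
← ok
→ inscribe(p→/dratabe/nalo_ag, c→jewo)
← created
→ inscribe(p→/dratabe/nalo_ag, c→plibrol_uk)
← overwrote


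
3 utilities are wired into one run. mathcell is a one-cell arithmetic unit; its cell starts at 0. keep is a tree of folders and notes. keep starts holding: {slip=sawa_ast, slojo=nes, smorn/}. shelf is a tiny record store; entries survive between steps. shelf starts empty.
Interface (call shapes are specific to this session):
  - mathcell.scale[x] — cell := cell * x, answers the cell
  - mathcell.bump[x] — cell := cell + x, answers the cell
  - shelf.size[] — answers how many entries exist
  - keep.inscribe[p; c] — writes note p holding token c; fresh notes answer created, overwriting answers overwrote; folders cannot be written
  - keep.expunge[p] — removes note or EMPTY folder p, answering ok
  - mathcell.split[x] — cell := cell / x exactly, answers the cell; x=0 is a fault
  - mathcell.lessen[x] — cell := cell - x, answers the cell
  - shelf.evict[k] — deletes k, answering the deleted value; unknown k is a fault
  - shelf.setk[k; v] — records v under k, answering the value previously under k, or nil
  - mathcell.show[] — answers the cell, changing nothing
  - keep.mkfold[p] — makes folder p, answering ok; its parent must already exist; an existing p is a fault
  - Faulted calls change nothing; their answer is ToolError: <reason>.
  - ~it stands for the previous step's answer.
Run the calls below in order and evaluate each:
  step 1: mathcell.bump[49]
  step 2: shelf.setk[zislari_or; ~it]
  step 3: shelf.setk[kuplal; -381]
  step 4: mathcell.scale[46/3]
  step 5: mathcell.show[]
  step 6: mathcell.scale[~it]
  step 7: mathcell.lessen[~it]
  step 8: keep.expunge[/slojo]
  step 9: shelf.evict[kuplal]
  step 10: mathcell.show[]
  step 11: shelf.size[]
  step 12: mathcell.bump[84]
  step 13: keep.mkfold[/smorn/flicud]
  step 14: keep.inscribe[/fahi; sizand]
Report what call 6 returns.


>>> bump x=49
[out] 49
>>> setk k=zislari_or v=~it
[out] nil
>>> setk k=kuplal v=-381
[out] nil
>>> scale x=46/3
[out] 2254/3
>>> show
[out] 2254/3
>>> scale x=~it
[out] 5080516/9
>>> lessen x=~it
[out] 0
>>> expunge p=/slojo
[out] ok
>>> evict k=kuplal
[out] -381
>>> show
[out] 0
>>> size
[out] 1
>>> bump x=84
[out] 84
>>> mkfold p=/smorn/flicud
[out] ok
>>> inscribe p=/fahi c=sizand
[out] created

Answer: 5080516/9


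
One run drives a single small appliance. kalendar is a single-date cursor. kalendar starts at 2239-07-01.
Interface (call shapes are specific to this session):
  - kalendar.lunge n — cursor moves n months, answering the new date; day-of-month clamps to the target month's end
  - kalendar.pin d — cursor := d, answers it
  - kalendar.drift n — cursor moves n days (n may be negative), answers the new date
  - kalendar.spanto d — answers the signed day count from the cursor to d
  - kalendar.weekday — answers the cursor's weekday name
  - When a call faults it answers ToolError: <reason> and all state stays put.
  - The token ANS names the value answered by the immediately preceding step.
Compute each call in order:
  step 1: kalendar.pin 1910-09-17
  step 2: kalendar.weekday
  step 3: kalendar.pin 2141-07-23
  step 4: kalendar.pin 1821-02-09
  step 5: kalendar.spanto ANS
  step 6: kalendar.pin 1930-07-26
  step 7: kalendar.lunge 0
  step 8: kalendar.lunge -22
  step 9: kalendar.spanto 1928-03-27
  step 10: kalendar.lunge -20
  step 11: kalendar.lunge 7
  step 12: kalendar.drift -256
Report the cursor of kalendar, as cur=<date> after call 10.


# 1. pin(d: 1910-09-17) == 1910-09-17
# 2. weekday() == Saturday
# 3. pin(d: 2141-07-23) == 2141-07-23
# 4. pin(d: 1821-02-09) == 1821-02-09
# 5. spanto(d: ANS) == 0
# 6. pin(d: 1930-07-26) == 1930-07-26
# 7. lunge(n: 0) == 1930-07-26
# 8. lunge(n: -22) == 1928-09-26
# 9. spanto(d: 1928-03-27) == -183
# 10. lunge(n: -20) == 1927-01-26
# 11. lunge(n: 7) == 1927-08-26
# 12. drift(n: -256) == 1926-12-13

Answer: cur=1927-01-26


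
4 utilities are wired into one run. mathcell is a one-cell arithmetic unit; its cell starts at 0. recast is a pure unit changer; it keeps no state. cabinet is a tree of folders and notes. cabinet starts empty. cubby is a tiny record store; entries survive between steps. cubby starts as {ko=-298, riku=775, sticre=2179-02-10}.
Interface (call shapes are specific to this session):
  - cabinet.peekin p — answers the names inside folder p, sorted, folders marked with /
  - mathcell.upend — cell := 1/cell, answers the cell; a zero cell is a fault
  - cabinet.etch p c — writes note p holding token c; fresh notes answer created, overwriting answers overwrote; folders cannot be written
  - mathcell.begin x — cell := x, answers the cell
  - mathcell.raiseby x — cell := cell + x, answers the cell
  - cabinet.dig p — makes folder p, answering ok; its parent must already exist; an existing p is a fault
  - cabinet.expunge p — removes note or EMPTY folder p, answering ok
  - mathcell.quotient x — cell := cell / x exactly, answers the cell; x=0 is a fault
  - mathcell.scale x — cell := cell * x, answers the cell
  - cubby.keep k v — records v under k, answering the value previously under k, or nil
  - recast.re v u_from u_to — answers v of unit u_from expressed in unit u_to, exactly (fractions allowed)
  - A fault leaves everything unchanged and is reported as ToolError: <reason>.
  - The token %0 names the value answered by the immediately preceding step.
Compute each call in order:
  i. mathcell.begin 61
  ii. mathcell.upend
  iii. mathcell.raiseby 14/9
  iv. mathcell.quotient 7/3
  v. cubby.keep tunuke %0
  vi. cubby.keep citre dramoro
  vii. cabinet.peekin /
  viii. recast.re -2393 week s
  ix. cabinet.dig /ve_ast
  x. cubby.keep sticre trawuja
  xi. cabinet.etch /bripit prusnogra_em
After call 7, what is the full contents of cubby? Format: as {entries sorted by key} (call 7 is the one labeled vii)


CALL mathcell.begin[x: 61]
RET  61
CALL mathcell.upend[]
RET  1/61
CALL mathcell.raiseby[x: 14/9]
RET  863/549
CALL mathcell.quotient[x: 7/3]
RET  863/1281
CALL cubby.keep[k: tunuke; v: %0]
RET  nil
CALL cubby.keep[k: citre; v: dramoro]
RET  nil
CALL cabinet.peekin[p: /]
RET  []
CALL recast.re[v: -2393; u_from: week; u_to: s]
RET  -1447286400
CALL cabinet.dig[p: /ve_ast]
RET  ok
CALL cubby.keep[k: sticre; v: trawuja]
RET  2179-02-10
CALL cabinet.etch[p: /bripit; c: prusnogra_em]
RET  created

Answer: {citre=dramoro, ko=-298, riku=775, sticre=2179-02-10, tunuke=863/1281}


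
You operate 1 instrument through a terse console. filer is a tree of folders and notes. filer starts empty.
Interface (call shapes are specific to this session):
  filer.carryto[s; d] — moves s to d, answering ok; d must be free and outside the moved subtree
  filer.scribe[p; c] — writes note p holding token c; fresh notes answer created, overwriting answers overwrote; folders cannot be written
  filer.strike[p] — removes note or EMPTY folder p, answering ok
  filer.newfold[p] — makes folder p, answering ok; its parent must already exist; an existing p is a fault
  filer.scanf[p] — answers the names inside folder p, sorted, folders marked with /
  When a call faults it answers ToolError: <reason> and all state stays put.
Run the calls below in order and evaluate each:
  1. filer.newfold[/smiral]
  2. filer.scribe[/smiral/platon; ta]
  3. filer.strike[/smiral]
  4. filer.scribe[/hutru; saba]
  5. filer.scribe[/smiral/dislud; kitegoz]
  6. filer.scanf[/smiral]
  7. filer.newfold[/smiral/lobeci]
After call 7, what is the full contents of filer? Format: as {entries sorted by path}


Answer: {hutru=saba, smiral/, smiral/dislud=kitegoz, smiral/lobeci/, smiral/platon=ta}

Derivation:
I use filer.newfold using p=/smiral, → ok.
Now I run filer.scribe using p=/smiral/platon, c=ta, which returns created.
Next I call filer.strike using p=/smiral, — result: ToolError: not empty.
I use filer.scribe using p=/hutru, c=saba, and get created.
Next I call filer.scribe using p=/smiral/dislud, c=kitegoz, giving created.
I call filer.scanf using p=/smiral, → [dislud, platon].
Then filer.newfold using p=/smiral/lobeci, giving ok.


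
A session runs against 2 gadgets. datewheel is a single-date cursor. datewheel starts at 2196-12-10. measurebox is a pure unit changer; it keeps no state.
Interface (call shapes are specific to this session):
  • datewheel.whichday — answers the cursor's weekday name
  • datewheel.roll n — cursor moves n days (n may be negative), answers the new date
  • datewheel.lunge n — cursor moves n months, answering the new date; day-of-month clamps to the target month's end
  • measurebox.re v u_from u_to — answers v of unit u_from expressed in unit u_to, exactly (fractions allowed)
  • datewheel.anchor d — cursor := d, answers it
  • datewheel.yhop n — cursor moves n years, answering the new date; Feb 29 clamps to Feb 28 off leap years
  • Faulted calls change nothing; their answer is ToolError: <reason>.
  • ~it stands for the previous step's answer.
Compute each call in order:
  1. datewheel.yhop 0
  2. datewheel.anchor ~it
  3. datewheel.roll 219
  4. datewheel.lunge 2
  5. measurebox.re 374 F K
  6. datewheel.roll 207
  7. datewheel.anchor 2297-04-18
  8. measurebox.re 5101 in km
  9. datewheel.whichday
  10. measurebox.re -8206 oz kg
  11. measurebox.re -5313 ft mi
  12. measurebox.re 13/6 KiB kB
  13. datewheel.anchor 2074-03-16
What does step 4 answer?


Answer: 2197-09-17

Derivation:
Now I run yhop(0), — result: 2196-12-10.
Then anchor(~it), which returns 2196-12-10.
I try roll(219), yielding 2197-07-17.
I use lunge(2): 2197-09-17.
Then re(374, F, K), yielding 9263/20.
Using roll(207), and see 2198-04-12.
I run anchor(2297-04-18), yielding 2297-04-18.
Calling re(5101, in, km), yielding 647827/5000000.
Using whichday(), — result: Sunday.
I try re(-8206, oz, kg), yielding -186108949411/800000000.
Now I run re(-5313, ft, mi), yielding -161/160.
I try re(13/6, KiB, kB), and see 832/375.
Using anchor(2074-03-16), — result: 2074-03-16.


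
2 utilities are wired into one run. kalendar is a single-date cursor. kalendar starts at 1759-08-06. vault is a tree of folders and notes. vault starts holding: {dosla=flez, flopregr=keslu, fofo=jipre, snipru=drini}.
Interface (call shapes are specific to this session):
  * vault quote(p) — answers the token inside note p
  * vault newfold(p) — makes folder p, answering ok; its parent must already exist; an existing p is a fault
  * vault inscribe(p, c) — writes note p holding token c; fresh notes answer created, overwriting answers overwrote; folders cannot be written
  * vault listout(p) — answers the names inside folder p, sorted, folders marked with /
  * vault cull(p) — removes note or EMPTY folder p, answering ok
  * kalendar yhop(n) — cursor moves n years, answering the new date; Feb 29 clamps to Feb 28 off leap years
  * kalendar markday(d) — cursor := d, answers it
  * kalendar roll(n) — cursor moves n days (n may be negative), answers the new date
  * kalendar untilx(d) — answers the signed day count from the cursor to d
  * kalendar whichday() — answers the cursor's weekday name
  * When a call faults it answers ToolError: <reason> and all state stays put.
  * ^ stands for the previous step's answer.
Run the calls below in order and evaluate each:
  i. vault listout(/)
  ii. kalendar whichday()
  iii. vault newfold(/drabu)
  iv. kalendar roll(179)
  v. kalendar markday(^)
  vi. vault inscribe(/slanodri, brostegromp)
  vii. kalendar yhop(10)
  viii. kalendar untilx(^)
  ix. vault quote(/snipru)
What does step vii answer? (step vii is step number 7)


;; 1. vault listout(/) -> [dosla, flopregr, fofo, snipru]
;; 2. kalendar whichday() -> Monday
;; 3. vault newfold(/drabu) -> ok
;; 4. kalendar roll(179) -> 1760-02-01
;; 5. kalendar markday(^) -> 1760-02-01
;; 6. vault inscribe(/slanodri, brostegromp) -> created
;; 7. kalendar yhop(10) -> 1770-02-01
;; 8. kalendar untilx(^) -> 0
;; 9. vault quote(/snipru) -> drini

Answer: 1770-02-01
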